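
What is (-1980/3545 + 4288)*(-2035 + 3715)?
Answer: 5106857280/709 ≈ 7.2029e+6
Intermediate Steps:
(-1980/3545 + 4288)*(-2035 + 3715) = (-1980*1/3545 + 4288)*1680 = (-396/709 + 4288)*1680 = (3039796/709)*1680 = 5106857280/709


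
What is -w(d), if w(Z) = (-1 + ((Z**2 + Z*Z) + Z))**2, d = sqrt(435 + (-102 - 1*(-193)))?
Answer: -(1051 + sqrt(526))**2 ≈ -1.1533e+6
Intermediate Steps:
d = sqrt(526) (d = sqrt(435 + (-102 + 193)) = sqrt(435 + 91) = sqrt(526) ≈ 22.935)
w(Z) = (-1 + Z + 2*Z**2)**2 (w(Z) = (-1 + ((Z**2 + Z**2) + Z))**2 = (-1 + (2*Z**2 + Z))**2 = (-1 + (Z + 2*Z**2))**2 = (-1 + Z + 2*Z**2)**2)
-w(d) = -(-1 + sqrt(526) + 2*(sqrt(526))**2)**2 = -(-1 + sqrt(526) + 2*526)**2 = -(-1 + sqrt(526) + 1052)**2 = -(1051 + sqrt(526))**2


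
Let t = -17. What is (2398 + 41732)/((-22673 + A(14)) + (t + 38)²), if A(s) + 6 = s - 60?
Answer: -7355/3714 ≈ -1.9803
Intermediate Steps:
A(s) = -66 + s (A(s) = -6 + (s - 60) = -6 + (-60 + s) = -66 + s)
(2398 + 41732)/((-22673 + A(14)) + (t + 38)²) = (2398 + 41732)/((-22673 + (-66 + 14)) + (-17 + 38)²) = 44130/((-22673 - 52) + 21²) = 44130/(-22725 + 441) = 44130/(-22284) = 44130*(-1/22284) = -7355/3714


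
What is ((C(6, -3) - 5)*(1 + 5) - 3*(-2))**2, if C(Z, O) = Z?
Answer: 144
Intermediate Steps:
((C(6, -3) - 5)*(1 + 5) - 3*(-2))**2 = ((6 - 5)*(1 + 5) - 3*(-2))**2 = (1*6 + 6)**2 = (6 + 6)**2 = 12**2 = 144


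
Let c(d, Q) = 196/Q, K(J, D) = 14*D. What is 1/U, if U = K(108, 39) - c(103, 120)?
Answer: 30/16331 ≈ 0.0018370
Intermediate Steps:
U = 16331/30 (U = 14*39 - 196/120 = 546 - 196/120 = 546 - 1*49/30 = 546 - 49/30 = 16331/30 ≈ 544.37)
1/U = 1/(16331/30) = 30/16331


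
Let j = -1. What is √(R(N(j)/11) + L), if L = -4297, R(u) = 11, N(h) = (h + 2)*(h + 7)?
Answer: I*√4286 ≈ 65.468*I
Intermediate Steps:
N(h) = (2 + h)*(7 + h)
√(R(N(j)/11) + L) = √(11 - 4297) = √(-4286) = I*√4286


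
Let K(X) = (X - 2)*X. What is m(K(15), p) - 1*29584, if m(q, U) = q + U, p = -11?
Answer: -29400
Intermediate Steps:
K(X) = X*(-2 + X) (K(X) = (-2 + X)*X = X*(-2 + X))
m(q, U) = U + q
m(K(15), p) - 1*29584 = (-11 + 15*(-2 + 15)) - 1*29584 = (-11 + 15*13) - 29584 = (-11 + 195) - 29584 = 184 - 29584 = -29400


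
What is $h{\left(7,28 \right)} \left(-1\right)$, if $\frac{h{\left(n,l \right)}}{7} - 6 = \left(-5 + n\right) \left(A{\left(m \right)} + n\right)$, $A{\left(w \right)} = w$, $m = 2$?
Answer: $-168$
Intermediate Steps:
$h{\left(n,l \right)} = 42 + 7 \left(-5 + n\right) \left(2 + n\right)$
$h{\left(7,28 \right)} \left(-1\right) = \left(-28 - 147 + 7 \cdot 7^{2}\right) \left(-1\right) = \left(-28 - 147 + 7 \cdot 49\right) \left(-1\right) = \left(-28 - 147 + 343\right) \left(-1\right) = 168 \left(-1\right) = -168$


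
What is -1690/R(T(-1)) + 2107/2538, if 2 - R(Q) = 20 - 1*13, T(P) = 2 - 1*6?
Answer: 859951/2538 ≈ 338.83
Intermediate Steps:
T(P) = -4 (T(P) = 2 - 6 = -4)
R(Q) = -5 (R(Q) = 2 - (20 - 1*13) = 2 - (20 - 13) = 2 - 1*7 = 2 - 7 = -5)
-1690/R(T(-1)) + 2107/2538 = -1690/(-5) + 2107/2538 = -1690*(-⅕) + 2107*(1/2538) = 338 + 2107/2538 = 859951/2538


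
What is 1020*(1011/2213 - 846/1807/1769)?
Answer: 3294470679300/7074038179 ≈ 465.71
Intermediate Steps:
1020*(1011/2213 - 846/1807/1769) = 1020*(1011*(1/2213) - 846*1/1807*(1/1769)) = 1020*(1011/2213 - 846/1807*1/1769) = 1020*(1011/2213 - 846/3196583) = 1020*(3229873215/7074038179) = 3294470679300/7074038179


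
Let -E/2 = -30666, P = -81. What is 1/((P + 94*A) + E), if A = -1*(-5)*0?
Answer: 1/61251 ≈ 1.6326e-5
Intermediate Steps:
A = 0 (A = 5*0 = 0)
E = 61332 (E = -2*(-30666) = 61332)
1/((P + 94*A) + E) = 1/((-81 + 94*0) + 61332) = 1/((-81 + 0) + 61332) = 1/(-81 + 61332) = 1/61251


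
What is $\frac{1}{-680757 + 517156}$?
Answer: $- \frac{1}{163601} \approx -6.1124 \cdot 10^{-6}$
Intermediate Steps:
$\frac{1}{-680757 + 517156} = \frac{1}{-163601} = - \frac{1}{163601}$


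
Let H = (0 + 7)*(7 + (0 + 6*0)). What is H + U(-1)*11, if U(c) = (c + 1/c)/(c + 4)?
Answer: 125/3 ≈ 41.667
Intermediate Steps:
U(c) = (c + 1/c)/(4 + c)
H = 49 (H = 7*(7 + (0 + 0)) = 7*(7 + 0) = 7*7 = 49)
H + U(-1)*11 = 49 + ((1 + (-1)²)/((-1)*(4 - 1)))*11 = 49 - 1*(1 + 1)/3*11 = 49 - 1*⅓*2*11 = 49 - ⅔*11 = 49 - 22/3 = 125/3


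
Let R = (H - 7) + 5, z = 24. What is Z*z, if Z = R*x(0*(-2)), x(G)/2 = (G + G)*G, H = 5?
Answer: 0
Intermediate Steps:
R = 3 (R = (5 - 7) + 5 = -2 + 5 = 3)
x(G) = 4*G² (x(G) = 2*((G + G)*G) = 2*((2*G)*G) = 2*(2*G²) = 4*G²)
Z = 0 (Z = 3*(4*(0*(-2))²) = 3*(4*0²) = 3*(4*0) = 3*0 = 0)
Z*z = 0*24 = 0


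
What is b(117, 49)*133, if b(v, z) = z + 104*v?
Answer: 1624861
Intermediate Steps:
b(117, 49)*133 = (49 + 104*117)*133 = (49 + 12168)*133 = 12217*133 = 1624861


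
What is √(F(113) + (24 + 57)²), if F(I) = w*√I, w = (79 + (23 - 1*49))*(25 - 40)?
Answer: √(6561 - 795*√113) ≈ 43.474*I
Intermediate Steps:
w = -795 (w = (79 + (23 - 49))*(-15) = (79 - 26)*(-15) = 53*(-15) = -795)
F(I) = -795*√I
√(F(113) + (24 + 57)²) = √(-795*√113 + (24 + 57)²) = √(-795*√113 + 81²) = √(-795*√113 + 6561) = √(6561 - 795*√113)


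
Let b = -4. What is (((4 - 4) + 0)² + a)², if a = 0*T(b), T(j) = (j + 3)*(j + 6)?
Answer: 0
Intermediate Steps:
T(j) = (3 + j)*(6 + j)
a = 0 (a = 0*(18 + (-4)² + 9*(-4)) = 0*(18 + 16 - 36) = 0*(-2) = 0)
(((4 - 4) + 0)² + a)² = (((4 - 4) + 0)² + 0)² = ((0 + 0)² + 0)² = (0² + 0)² = (0 + 0)² = 0² = 0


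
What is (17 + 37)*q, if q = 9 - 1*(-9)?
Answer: 972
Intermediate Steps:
q = 18 (q = 9 + 9 = 18)
(17 + 37)*q = (17 + 37)*18 = 54*18 = 972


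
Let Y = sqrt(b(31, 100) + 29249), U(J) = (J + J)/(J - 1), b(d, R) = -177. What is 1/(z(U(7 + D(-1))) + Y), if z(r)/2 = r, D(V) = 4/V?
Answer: -3/14518 + sqrt(1817)/7259 ≈ 0.0056656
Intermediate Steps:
U(J) = 2*J/(-1 + J) (U(J) = (2*J)/(-1 + J) = 2*J/(-1 + J))
z(r) = 2*r
Y = 4*sqrt(1817) (Y = sqrt(-177 + 29249) = sqrt(29072) = 4*sqrt(1817) ≈ 170.51)
1/(z(U(7 + D(-1))) + Y) = 1/(2*(2*(7 + 4/(-1))/(-1 + (7 + 4/(-1)))) + 4*sqrt(1817)) = 1/(2*(2*(7 + 4*(-1))/(-1 + (7 + 4*(-1)))) + 4*sqrt(1817)) = 1/(2*(2*(7 - 4)/(-1 + (7 - 4))) + 4*sqrt(1817)) = 1/(2*(2*3/(-1 + 3)) + 4*sqrt(1817)) = 1/(2*(2*3/2) + 4*sqrt(1817)) = 1/(2*(2*3*(1/2)) + 4*sqrt(1817)) = 1/(2*3 + 4*sqrt(1817)) = 1/(6 + 4*sqrt(1817))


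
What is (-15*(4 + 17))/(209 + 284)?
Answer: -315/493 ≈ -0.63895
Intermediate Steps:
(-15*(4 + 17))/(209 + 284) = -15*21/493 = -315*1/493 = -315/493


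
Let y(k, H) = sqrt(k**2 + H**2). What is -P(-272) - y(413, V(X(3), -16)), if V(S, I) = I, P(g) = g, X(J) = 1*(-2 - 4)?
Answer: 272 - 5*sqrt(6833) ≈ -141.31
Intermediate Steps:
X(J) = -6 (X(J) = 1*(-6) = -6)
y(k, H) = sqrt(H**2 + k**2)
-P(-272) - y(413, V(X(3), -16)) = -1*(-272) - sqrt((-16)**2 + 413**2) = 272 - sqrt(256 + 170569) = 272 - sqrt(170825) = 272 - 5*sqrt(6833)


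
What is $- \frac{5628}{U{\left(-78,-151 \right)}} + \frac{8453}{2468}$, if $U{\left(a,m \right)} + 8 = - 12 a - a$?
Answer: $- \frac{2693093}{1241404} \approx -2.1694$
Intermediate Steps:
$U{\left(a,m \right)} = -8 - 13 a$
$- \frac{5628}{U{\left(-78,-151 \right)}} + \frac{8453}{2468} = - \frac{5628}{-8 - -1014} + \frac{8453}{2468} = - \frac{5628}{-8 + 1014} + 8453 \cdot \frac{1}{2468} = - \frac{5628}{1006} + \frac{8453}{2468} = \left(-5628\right) \frac{1}{1006} + \frac{8453}{2468} = - \frac{2814}{503} + \frac{8453}{2468} = - \frac{2693093}{1241404}$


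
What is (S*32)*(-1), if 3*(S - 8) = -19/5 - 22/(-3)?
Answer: -13216/45 ≈ -293.69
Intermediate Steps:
S = 413/45 (S = 8 + (-19/5 - 22/(-3))/3 = 8 + (-19*⅕ - 22*(-⅓))/3 = 8 + (-19/5 + 22/3)/3 = 8 + (⅓)*(53/15) = 8 + 53/45 = 413/45 ≈ 9.1778)
(S*32)*(-1) = ((413/45)*32)*(-1) = (13216/45)*(-1) = -13216/45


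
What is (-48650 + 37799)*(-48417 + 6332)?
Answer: 456664335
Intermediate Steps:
(-48650 + 37799)*(-48417 + 6332) = -10851*(-42085) = 456664335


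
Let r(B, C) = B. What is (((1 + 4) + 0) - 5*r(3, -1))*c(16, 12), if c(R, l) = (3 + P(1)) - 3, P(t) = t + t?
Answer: -20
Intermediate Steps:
P(t) = 2*t
c(R, l) = 2 (c(R, l) = (3 + 2*1) - 3 = (3 + 2) - 3 = 5 - 3 = 2)
(((1 + 4) + 0) - 5*r(3, -1))*c(16, 12) = (((1 + 4) + 0) - 5*3)*2 = ((5 + 0) - 15)*2 = (5 - 15)*2 = -10*2 = -20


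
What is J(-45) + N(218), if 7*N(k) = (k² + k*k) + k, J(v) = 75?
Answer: 95791/7 ≈ 13684.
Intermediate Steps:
N(k) = k/7 + 2*k²/7 (N(k) = ((k² + k*k) + k)/7 = ((k² + k²) + k)/7 = (2*k² + k)/7 = (k + 2*k²)/7 = k/7 + 2*k²/7)
J(-45) + N(218) = 75 + (⅐)*218*(1 + 2*218) = 75 + (⅐)*218*(1 + 436) = 75 + (⅐)*218*437 = 75 + 95266/7 = 95791/7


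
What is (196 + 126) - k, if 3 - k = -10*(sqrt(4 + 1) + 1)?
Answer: 309 - 10*sqrt(5) ≈ 286.64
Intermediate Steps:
k = 13 + 10*sqrt(5) (k = 3 - (-10)*(sqrt(4 + 1) + 1) = 3 - (-10)*(sqrt(5) + 1) = 3 - (-10)*(1 + sqrt(5)) = 3 - (-10 - 10*sqrt(5)) = 3 + (10 + 10*sqrt(5)) = 13 + 10*sqrt(5) ≈ 35.361)
(196 + 126) - k = (196 + 126) - (13 + 10*sqrt(5)) = 322 + (-13 - 10*sqrt(5)) = 309 - 10*sqrt(5)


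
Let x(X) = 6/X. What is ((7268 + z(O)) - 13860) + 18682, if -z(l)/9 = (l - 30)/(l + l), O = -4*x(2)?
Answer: 48297/4 ≈ 12074.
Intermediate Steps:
O = -12 (O = -24/2 = -4*3 = -12)
z(l) = -9*(-30 + l)/(2*l) (z(l) = -9*(l - 30)/(l + l) = -9*(-30 + l)/(2*l))
((7268 + z(O)) - 13860) + 18682 = ((7268 + (-9/2 + 135/(-12))) - 13860) + 18682 = ((7268 + (-9/2 + 135*(-1/12))) - 13860) + 18682 = ((7268 + (-9/2 - 45/4)) - 13860) + 18682 = ((7268 - 63/4) - 13860) + 18682 = (29009/4 - 13860) + 18682 = -26431/4 + 18682 = 48297/4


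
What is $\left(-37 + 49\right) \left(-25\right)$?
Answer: $-300$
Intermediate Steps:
$\left(-37 + 49\right) \left(-25\right) = 12 \left(-25\right) = -300$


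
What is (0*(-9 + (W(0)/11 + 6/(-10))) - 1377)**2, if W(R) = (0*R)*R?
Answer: 1896129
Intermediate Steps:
W(R) = 0 (W(R) = 0*R = 0)
(0*(-9 + (W(0)/11 + 6/(-10))) - 1377)**2 = (0*(-9 + (0/11 + 6/(-10))) - 1377)**2 = (0*(-9 + (0*(1/11) + 6*(-1/10))) - 1377)**2 = (0*(-9 + (0 - 3/5)) - 1377)**2 = (0*(-9 - 3/5) - 1377)**2 = (0*(-48/5) - 1377)**2 = (0 - 1377)**2 = (-1377)**2 = 1896129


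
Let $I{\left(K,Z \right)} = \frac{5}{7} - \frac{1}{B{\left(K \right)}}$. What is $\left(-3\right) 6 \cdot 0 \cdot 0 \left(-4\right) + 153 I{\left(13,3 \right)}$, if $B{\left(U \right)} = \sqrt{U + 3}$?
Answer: $\frac{1989}{28} \approx 71.036$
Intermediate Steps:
$B{\left(U \right)} = \sqrt{3 + U}$
$I{\left(K,Z \right)} = \frac{5}{7} - \frac{1}{\sqrt{3 + K}}$
$\left(-3\right) 6 \cdot 0 \cdot 0 \left(-4\right) + 153 I{\left(13,3 \right)} = \left(-3\right) 6 \cdot 0 \cdot 0 \left(-4\right) + 153 \left(\frac{5}{7} - \frac{1}{\sqrt{3 + 13}}\right) = - 18 \cdot 0 \left(-4\right) + 153 \left(\frac{5}{7} - \frac{1}{\sqrt{16}}\right) = \left(-18\right) 0 + 153 \left(\frac{5}{7} - \frac{1}{4}\right) = 0 + 153 \left(\frac{5}{7} - \frac{1}{4}\right) = 0 + 153 \cdot \frac{13}{28} = 0 + \frac{1989}{28} = \frac{1989}{28}$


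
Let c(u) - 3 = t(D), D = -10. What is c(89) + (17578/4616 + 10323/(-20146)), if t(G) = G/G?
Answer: 169612791/23248484 ≈ 7.2956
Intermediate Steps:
t(G) = 1
c(u) = 4 (c(u) = 3 + 1 = 4)
c(89) + (17578/4616 + 10323/(-20146)) = 4 + (17578/4616 + 10323/(-20146)) = 4 + (17578*(1/4616) + 10323*(-1/20146)) = 4 + (8789/2308 - 10323/20146) = 4 + 76618855/23248484 = 169612791/23248484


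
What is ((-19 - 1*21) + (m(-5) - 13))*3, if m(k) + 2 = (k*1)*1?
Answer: -180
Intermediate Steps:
m(k) = -2 + k (m(k) = -2 + (k*1)*1 = -2 + k*1 = -2 + k)
((-19 - 1*21) + (m(-5) - 13))*3 = ((-19 - 1*21) + ((-2 - 5) - 13))*3 = ((-19 - 21) + (-7 - 13))*3 = (-40 - 20)*3 = -60*3 = -180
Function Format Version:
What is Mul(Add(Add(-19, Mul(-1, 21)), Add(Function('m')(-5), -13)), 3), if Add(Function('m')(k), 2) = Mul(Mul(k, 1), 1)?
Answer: -180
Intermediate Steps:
Function('m')(k) = Add(-2, k) (Function('m')(k) = Add(-2, Mul(Mul(k, 1), 1)) = Add(-2, Mul(k, 1)) = Add(-2, k))
Mul(Add(Add(-19, Mul(-1, 21)), Add(Function('m')(-5), -13)), 3) = Mul(Add(Add(-19, Mul(-1, 21)), Add(Add(-2, -5), -13)), 3) = Mul(Add(Add(-19, -21), Add(-7, -13)), 3) = Mul(Add(-40, -20), 3) = Mul(-60, 3) = -180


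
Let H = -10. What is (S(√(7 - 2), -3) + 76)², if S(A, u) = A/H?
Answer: (760 - √5)²/100 ≈ 5742.1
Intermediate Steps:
S(A, u) = -A/10 (S(A, u) = A/(-10) = A*(-⅒) = -A/10)
(S(√(7 - 2), -3) + 76)² = (-√(7 - 2)/10 + 76)² = (-√5/10 + 76)² = (76 - √5/10)²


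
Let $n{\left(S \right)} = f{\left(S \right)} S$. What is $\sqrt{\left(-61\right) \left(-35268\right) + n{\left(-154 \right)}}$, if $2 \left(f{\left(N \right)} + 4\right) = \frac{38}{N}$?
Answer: $\sqrt{2151983} \approx 1467.0$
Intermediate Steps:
$f{\left(N \right)} = -4 + \frac{19}{N}$ ($f{\left(N \right)} = -4 + \frac{38 \frac{1}{N}}{2} = -4 + \frac{19}{N}$)
$n{\left(S \right)} = S \left(-4 + \frac{19}{S}\right)$ ($n{\left(S \right)} = \left(-4 + \frac{19}{S}\right) S = S \left(-4 + \frac{19}{S}\right)$)
$\sqrt{\left(-61\right) \left(-35268\right) + n{\left(-154 \right)}} = \sqrt{\left(-61\right) \left(-35268\right) + \left(19 - -616\right)} = \sqrt{2151348 + \left(19 + 616\right)} = \sqrt{2151348 + 635} = \sqrt{2151983}$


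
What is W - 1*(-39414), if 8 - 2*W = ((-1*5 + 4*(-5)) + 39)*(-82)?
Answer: 39992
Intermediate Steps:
W = 578 (W = 4 - ((-1*5 + 4*(-5)) + 39)*(-82)/2 = 4 - ((-5 - 20) + 39)*(-82)/2 = 4 - (-25 + 39)*(-82)/2 = 4 - 7*(-82) = 4 - ½*(-1148) = 4 + 574 = 578)
W - 1*(-39414) = 578 - 1*(-39414) = 578 + 39414 = 39992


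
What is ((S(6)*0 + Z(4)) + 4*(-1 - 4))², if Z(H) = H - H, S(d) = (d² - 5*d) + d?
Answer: 400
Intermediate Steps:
S(d) = d² - 4*d
Z(H) = 0
((S(6)*0 + Z(4)) + 4*(-1 - 4))² = (((6*(-4 + 6))*0 + 0) + 4*(-1 - 4))² = (((6*2)*0 + 0) + 4*(-5))² = ((12*0 + 0) - 20)² = ((0 + 0) - 20)² = (0 - 20)² = (-20)² = 400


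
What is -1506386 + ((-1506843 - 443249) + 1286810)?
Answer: -2169668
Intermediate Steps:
-1506386 + ((-1506843 - 443249) + 1286810) = -1506386 + (-1950092 + 1286810) = -1506386 - 663282 = -2169668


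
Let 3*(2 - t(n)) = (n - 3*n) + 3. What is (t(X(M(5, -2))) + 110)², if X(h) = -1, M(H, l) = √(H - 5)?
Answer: 109561/9 ≈ 12173.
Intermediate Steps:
M(H, l) = √(-5 + H)
t(n) = 1 + 2*n/3 (t(n) = 2 - ((n - 3*n) + 3)/3 = 2 - (-2*n + 3)/3 = 2 - (3 - 2*n)/3 = 2 + (-1 + 2*n/3) = 1 + 2*n/3)
(t(X(M(5, -2))) + 110)² = ((1 + (⅔)*(-1)) + 110)² = ((1 - ⅔) + 110)² = (⅓ + 110)² = (331/3)² = 109561/9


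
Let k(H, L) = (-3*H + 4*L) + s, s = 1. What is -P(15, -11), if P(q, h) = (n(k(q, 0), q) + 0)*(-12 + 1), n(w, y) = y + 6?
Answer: 231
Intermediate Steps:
k(H, L) = 1 - 3*H + 4*L (k(H, L) = (-3*H + 4*L) + 1 = 1 - 3*H + 4*L)
n(w, y) = 6 + y
P(q, h) = -66 - 11*q (P(q, h) = ((6 + q) + 0)*(-12 + 1) = (6 + q)*(-11) = -66 - 11*q)
-P(15, -11) = -(-66 - 11*15) = -(-66 - 165) = -1*(-231) = 231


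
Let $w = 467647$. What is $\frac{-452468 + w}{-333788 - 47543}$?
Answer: $- \frac{15179}{381331} \approx -0.039805$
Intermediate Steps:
$\frac{-452468 + w}{-333788 - 47543} = \frac{-452468 + 467647}{-333788 - 47543} = \frac{15179}{-381331} = 15179 \left(- \frac{1}{381331}\right) = - \frac{15179}{381331}$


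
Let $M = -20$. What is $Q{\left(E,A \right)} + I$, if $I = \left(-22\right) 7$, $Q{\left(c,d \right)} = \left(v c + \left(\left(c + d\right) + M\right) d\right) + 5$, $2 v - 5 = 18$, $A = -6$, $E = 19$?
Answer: $\frac{223}{2} \approx 111.5$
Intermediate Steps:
$v = \frac{23}{2}$ ($v = \frac{5}{2} + \frac{1}{2} \cdot 18 = \frac{5}{2} + 9 = \frac{23}{2} \approx 11.5$)
$Q{\left(c,d \right)} = 5 + \frac{23 c}{2} + d \left(-20 + c + d\right)$ ($Q{\left(c,d \right)} = \left(\frac{23 c}{2} + \left(\left(c + d\right) - 20\right) d\right) + 5 = \left(\frac{23 c}{2} + \left(-20 + c + d\right) d\right) + 5 = \left(\frac{23 c}{2} + d \left(-20 + c + d\right)\right) + 5 = 5 + \frac{23 c}{2} + d \left(-20 + c + d\right)$)
$I = -154$
$Q{\left(E,A \right)} + I = \left(5 + \left(-6\right)^{2} - -120 + \frac{23}{2} \cdot 19 + 19 \left(-6\right)\right) - 154 = \left(5 + 36 + 120 + \frac{437}{2} - 114\right) - 154 = \frac{531}{2} - 154 = \frac{223}{2}$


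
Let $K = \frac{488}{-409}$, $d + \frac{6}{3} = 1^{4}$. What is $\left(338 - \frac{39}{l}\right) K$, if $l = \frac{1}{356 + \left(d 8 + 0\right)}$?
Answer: $\frac{6458192}{409} \approx 15790.0$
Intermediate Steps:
$d = -1$ ($d = -2 + 1^{4} = -2 + 1 = -1$)
$K = - \frac{488}{409}$ ($K = 488 \left(- \frac{1}{409}\right) = - \frac{488}{409} \approx -1.1932$)
$l = \frac{1}{348}$ ($l = \frac{1}{356 + \left(\left(-1\right) 8 + 0\right)} = \frac{1}{356 + \left(-8 + 0\right)} = \frac{1}{356 - 8} = \frac{1}{348} \approx 0.0028736$)
$\left(338 - \frac{39}{l}\right) K = \left(338 - 39 \frac{1}{\frac{1}{348}}\right) \left(- \frac{488}{409}\right) = \left(338 - 13572\right) \left(- \frac{488}{409}\right) = \left(-13234\right) \left(- \frac{488}{409}\right) = \frac{6458192}{409}$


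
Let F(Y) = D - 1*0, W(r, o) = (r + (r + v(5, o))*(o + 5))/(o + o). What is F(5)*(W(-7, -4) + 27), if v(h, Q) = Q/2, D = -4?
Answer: -116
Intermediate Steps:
v(h, Q) = Q/2 (v(h, Q) = Q*(1/2) = Q/2)
W(r, o) = (r + (5 + o)*(r + o/2))/(2*o) (W(r, o) = (r + (r + o/2)*(o + 5))/(o + o) = (r + (r + o/2)*(5 + o))/((2*o)) = (r + (5 + o)*(r + o/2))*(1/(2*o)) = (r + (5 + o)*(r + o/2))/(2*o))
F(Y) = -4 (F(Y) = -4 - 1*0 = -4 + 0 = -4)
F(5)*(W(-7, -4) + 27) = -4*((5/4 + (1/2)*(-7) + (1/4)*(-4) + 3*(-7)/(-4)) + 27) = -4*((5/4 - 7/2 - 1 + 3*(-7)*(-1/4)) + 27) = -4*((5/4 - 7/2 - 1 + 21/4) + 27) = -4*(2 + 27) = -4*29 = -116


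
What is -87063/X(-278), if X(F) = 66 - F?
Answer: -87063/344 ≈ -253.09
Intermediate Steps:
-87063/X(-278) = -87063/(66 - 1*(-278)) = -87063/(66 + 278) = -87063/344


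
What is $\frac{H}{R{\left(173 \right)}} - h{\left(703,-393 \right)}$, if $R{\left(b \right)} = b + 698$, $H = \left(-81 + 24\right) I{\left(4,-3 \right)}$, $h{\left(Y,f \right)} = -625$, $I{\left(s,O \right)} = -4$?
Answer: $\frac{544603}{871} \approx 625.26$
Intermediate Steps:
$H = 228$ ($H = \left(-81 + 24\right) \left(-4\right) = \left(-57\right) \left(-4\right) = 228$)
$R{\left(b \right)} = 698 + b$
$\frac{H}{R{\left(173 \right)}} - h{\left(703,-393 \right)} = \frac{228}{698 + 173} - -625 = \frac{228}{871} + 625 = \frac{544603}{871}$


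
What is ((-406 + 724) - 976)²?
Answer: 432964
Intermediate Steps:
((-406 + 724) - 976)² = (318 - 976)² = (-658)² = 432964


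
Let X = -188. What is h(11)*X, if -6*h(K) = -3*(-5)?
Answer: 470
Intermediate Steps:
h(K) = -5/2 (h(K) = -(-1)*(-5)/2 = -1/6*15 = -5/2)
h(11)*X = -5/2*(-188) = 470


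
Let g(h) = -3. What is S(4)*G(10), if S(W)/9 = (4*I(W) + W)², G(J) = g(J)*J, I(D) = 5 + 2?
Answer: -276480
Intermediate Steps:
I(D) = 7
G(J) = -3*J
S(W) = 9*(28 + W)² (S(W) = 9*(4*7 + W)² = 9*(28 + W)²)
S(4)*G(10) = (9*(28 + 4)²)*(-3*10) = (9*32²)*(-30) = (9*1024)*(-30) = 9216*(-30) = -276480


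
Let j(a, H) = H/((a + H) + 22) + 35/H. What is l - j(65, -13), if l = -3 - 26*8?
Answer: -200223/962 ≈ -208.13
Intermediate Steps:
j(a, H) = 35/H + H/(22 + H + a) (j(a, H) = H/((H + a) + 22) + 35/H = H/(22 + H + a) + 35/H = 35/H + H/(22 + H + a))
l = -211 (l = -3 - 208 = -211)
l - j(65, -13) = -211 - (770 + (-13)² + 35*(-13) + 35*65)/((-13)*(22 - 13 + 65)) = -211 - (-1)*(770 + 169 - 455 + 2275)/(13*74) = -211 - (-1)*2759/(13*74) = -211 - 1*(-2759/962) = -211 + 2759/962 = -200223/962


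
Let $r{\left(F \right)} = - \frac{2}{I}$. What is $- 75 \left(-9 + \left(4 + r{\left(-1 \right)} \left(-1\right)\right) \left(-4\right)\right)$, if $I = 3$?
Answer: $2075$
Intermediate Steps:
$r{\left(F \right)} = - \frac{2}{3}$
$- 75 \left(-9 + \left(4 + r{\left(-1 \right)} \left(-1\right)\right) \left(-4\right)\right) = - 75 \left(-9 + \left(4 - - \frac{2}{3}\right) \left(-4\right)\right) = - 75 \left(-9 + \left(4 + \frac{2}{3}\right) \left(-4\right)\right) = - 75 \left(-9 + \frac{14}{3} \left(-4\right)\right) = - 75 \left(-9 - \frac{56}{3}\right) = \left(-75\right) \left(- \frac{83}{3}\right) = 2075$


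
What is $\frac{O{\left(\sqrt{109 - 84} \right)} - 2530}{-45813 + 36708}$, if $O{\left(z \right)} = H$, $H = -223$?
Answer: $\frac{2753}{9105} \approx 0.30236$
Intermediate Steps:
$O{\left(z \right)} = -223$
$\frac{O{\left(\sqrt{109 - 84} \right)} - 2530}{-45813 + 36708} = \frac{-223 - 2530}{-45813 + 36708} = \frac{-223 - 2530}{-9105} = \left(-223 - 2530\right) \left(- \frac{1}{9105}\right) = \left(-2753\right) \left(- \frac{1}{9105}\right) = \frac{2753}{9105}$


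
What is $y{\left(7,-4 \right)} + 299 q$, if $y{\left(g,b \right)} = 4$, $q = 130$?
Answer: $38874$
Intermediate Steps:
$y{\left(7,-4 \right)} + 299 q = 4 + 299 \cdot 130 = 4 + 38870 = 38874$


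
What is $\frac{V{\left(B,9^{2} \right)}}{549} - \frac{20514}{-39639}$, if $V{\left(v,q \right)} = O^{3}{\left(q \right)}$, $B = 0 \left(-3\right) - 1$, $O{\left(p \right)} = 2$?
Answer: $\frac{3859766}{7253937} \approx 0.53209$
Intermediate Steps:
$B = -1$ ($B = 0 - 1 = -1$)
$V{\left(v,q \right)} = 8$ ($V{\left(v,q \right)} = 2^{3} = 8$)
$\frac{V{\left(B,9^{2} \right)}}{549} - \frac{20514}{-39639} = \frac{8}{549} - \frac{20514}{-39639} = 8 \cdot \frac{1}{549} - - \frac{6838}{13213} = \frac{8}{549} + \frac{6838}{13213} = \frac{3859766}{7253937}$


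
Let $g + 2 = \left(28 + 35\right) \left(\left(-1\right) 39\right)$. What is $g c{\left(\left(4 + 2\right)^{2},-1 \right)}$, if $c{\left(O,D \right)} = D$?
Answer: $2459$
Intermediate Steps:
$g = -2459$ ($g = -2 + \left(28 + 35\right) \left(\left(-1\right) 39\right) = -2 + 63 \left(-39\right) = -2 - 2457 = -2459$)
$g c{\left(\left(4 + 2\right)^{2},-1 \right)} = \left(-2459\right) \left(-1\right) = 2459$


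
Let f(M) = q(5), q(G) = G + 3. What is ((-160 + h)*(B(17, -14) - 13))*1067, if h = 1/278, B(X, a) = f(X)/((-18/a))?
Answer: 2895004673/2502 ≈ 1.1571e+6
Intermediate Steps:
q(G) = 3 + G
f(M) = 8 (f(M) = 3 + 5 = 8)
B(X, a) = -4*a/9 (B(X, a) = 8/((-18/a)) = 8*(-a/18) = -4*a/9)
h = 1/278 ≈ 0.0035971
((-160 + h)*(B(17, -14) - 13))*1067 = ((-160 + 1/278)*(-4/9*(-14) - 13))*1067 = -44479*(56/9 - 13)/278*1067 = -44479/278*(-61/9)*1067 = (2713219/2502)*1067 = 2895004673/2502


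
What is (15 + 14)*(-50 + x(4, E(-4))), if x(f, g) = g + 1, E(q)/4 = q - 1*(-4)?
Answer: -1421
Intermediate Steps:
E(q) = 16 + 4*q (E(q) = 4*(q - 1*(-4)) = 4*(q + 4) = 4*(4 + q) = 16 + 4*q)
x(f, g) = 1 + g
(15 + 14)*(-50 + x(4, E(-4))) = (15 + 14)*(-50 + (1 + (16 + 4*(-4)))) = 29*(-50 + (1 + (16 - 16))) = 29*(-50 + (1 + 0)) = 29*(-50 + 1) = 29*(-49) = -1421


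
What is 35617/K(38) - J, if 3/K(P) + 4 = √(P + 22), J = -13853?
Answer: -100909/3 + 71234*√15/3 ≈ 58326.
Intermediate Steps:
K(P) = 3/(-4 + √(22 + P)) (K(P) = 3/(-4 + √(P + 22)) = 3/(-4 + √(22 + P)))
35617/K(38) - J = 35617/((3/(-4 + √(22 + 38)))) - 1*(-13853) = 35617/((3/(-4 + √60))) + 13853 = 35617/((3/(-4 + 2*√15))) + 13853 = 35617*(-4/3 + 2*√15/3) + 13853 = (-142468/3 + 71234*√15/3) + 13853 = -100909/3 + 71234*√15/3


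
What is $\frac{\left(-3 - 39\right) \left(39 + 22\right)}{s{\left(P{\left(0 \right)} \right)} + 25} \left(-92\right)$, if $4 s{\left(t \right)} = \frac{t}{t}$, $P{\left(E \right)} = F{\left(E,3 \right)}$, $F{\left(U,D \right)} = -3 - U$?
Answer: $\frac{942816}{101} \approx 9334.8$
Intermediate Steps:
$P{\left(E \right)} = -3 - E$
$s{\left(t \right)} = \frac{1}{4}$ ($s{\left(t \right)} = \frac{t \frac{1}{t}}{4} = \frac{1}{4} \cdot 1 = \frac{1}{4}$)
$\frac{\left(-3 - 39\right) \left(39 + 22\right)}{s{\left(P{\left(0 \right)} \right)} + 25} \left(-92\right) = \frac{\left(-3 - 39\right) \left(39 + 22\right)}{\frac{1}{4} + 25} \left(-92\right) = \frac{\left(-42\right) 61}{\frac{101}{4}} \left(-92\right) = \left(-2562\right) \frac{4}{101} \left(-92\right) = \left(- \frac{10248}{101}\right) \left(-92\right) = \frac{942816}{101}$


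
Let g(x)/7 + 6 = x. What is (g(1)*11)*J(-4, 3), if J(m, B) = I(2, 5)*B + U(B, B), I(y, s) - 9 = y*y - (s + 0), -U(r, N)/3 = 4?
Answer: -4620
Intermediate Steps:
U(r, N) = -12 (U(r, N) = -3*4 = -12)
g(x) = -42 + 7*x
I(y, s) = 9 + y² - s (I(y, s) = 9 + (y*y - (s + 0)) = 9 + (y² - s) = 9 + y² - s)
J(m, B) = -12 + 8*B (J(m, B) = (9 + 2² - 1*5)*B - 12 = (9 + 4 - 5)*B - 12 = 8*B - 12 = -12 + 8*B)
(g(1)*11)*J(-4, 3) = ((-42 + 7*1)*11)*(-12 + 8*3) = ((-42 + 7)*11)*(-12 + 24) = -35*11*12 = -385*12 = -4620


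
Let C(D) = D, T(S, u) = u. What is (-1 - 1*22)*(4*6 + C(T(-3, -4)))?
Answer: -460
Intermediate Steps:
(-1 - 1*22)*(4*6 + C(T(-3, -4))) = (-1 - 1*22)*(4*6 - 4) = (-1 - 22)*(24 - 4) = -23*20 = -460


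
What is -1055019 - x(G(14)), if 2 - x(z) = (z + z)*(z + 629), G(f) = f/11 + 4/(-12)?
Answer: -1147629013/1089 ≈ -1.0538e+6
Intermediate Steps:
G(f) = -⅓ + f/11 (G(f) = f*(1/11) + 4*(-1/12) = f/11 - ⅓ = -⅓ + f/11)
x(z) = 2 - 2*z*(629 + z) (x(z) = 2 - (z + z)*(z + 629) = 2 - 2*z*(629 + z))
-1055019 - x(G(14)) = -1055019 - (2 - 1258*(-⅓ + (1/11)*14) - 2*(-⅓ + (1/11)*14)²) = -1055019 - (2 - 1258*(-⅓ + 14/11) - 2*(-⅓ + 14/11)²) = -1055019 - (2 - 1258*31/33 - 2*(31/33)²) = -1055019 - (2 - 38998/33 - 2*961/1089) = -1055019 - (2 - 38998/33 - 1922/1089) = -1055019 - 1*(-1286678/1089) = -1055019 + 1286678/1089 = -1147629013/1089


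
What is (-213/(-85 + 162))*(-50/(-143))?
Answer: -10650/11011 ≈ -0.96721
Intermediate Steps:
(-213/(-85 + 162))*(-50/(-143)) = (-213/77)*(-50*(-1/143)) = -213*1/77*(50/143) = -213/77*50/143 = -10650/11011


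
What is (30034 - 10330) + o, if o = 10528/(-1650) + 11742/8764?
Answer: 71214692327/3615150 ≈ 19699.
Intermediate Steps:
o = -18223273/3615150 (o = 10528*(-1/1650) + 11742*(1/8764) = -5264/825 + 5871/4382 = -18223273/3615150 ≈ -5.0408)
(30034 - 10330) + o = (30034 - 10330) - 18223273/3615150 = 19704 - 18223273/3615150 = 71214692327/3615150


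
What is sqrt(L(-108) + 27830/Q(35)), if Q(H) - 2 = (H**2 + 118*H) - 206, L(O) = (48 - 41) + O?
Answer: I*sqrt(2536460571)/5151 ≈ 9.7774*I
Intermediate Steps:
L(O) = 7 + O
Q(H) = -204 + H**2 + 118*H (Q(H) = 2 + ((H**2 + 118*H) - 206) = 2 + (-206 + H**2 + 118*H) = -204 + H**2 + 118*H)
sqrt(L(-108) + 27830/Q(35)) = sqrt((7 - 108) + 27830/(-204 + 35**2 + 118*35)) = sqrt(-101 + 27830/(-204 + 1225 + 4130)) = sqrt(-101 + 27830/5151) = sqrt(-492421/5151) = I*sqrt(2536460571)/5151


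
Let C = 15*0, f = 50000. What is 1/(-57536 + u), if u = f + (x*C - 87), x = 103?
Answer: -1/7623 ≈ -0.00013118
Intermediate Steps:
C = 0
u = 49913 (u = 50000 + (103*0 - 87) = 50000 + (0 - 87) = 50000 - 87 = 49913)
1/(-57536 + u) = 1/(-57536 + 49913) = 1/(-7623) = -1/7623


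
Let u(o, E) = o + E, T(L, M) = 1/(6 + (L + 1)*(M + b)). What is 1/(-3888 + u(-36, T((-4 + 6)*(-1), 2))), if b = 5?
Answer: -1/3925 ≈ -0.00025478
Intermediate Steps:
T(L, M) = 1/(6 + (1 + L)*(5 + M)) (T(L, M) = 1/(6 + (L + 1)*(M + 5)) = 1/(6 + (1 + L)*(5 + M)))
u(o, E) = E + o
1/(-3888 + u(-36, T((-4 + 6)*(-1), 2))) = 1/(-3888 + (1/(11 + 2 + 5*((-4 + 6)*(-1)) + ((-4 + 6)*(-1))*2) - 36)) = 1/(-3888 + (1/(11 + 2 + 5*(2*(-1)) + (2*(-1))*2) - 36)) = 1/(-3888 + (1/(11 + 2 + 5*(-2) - 2*2) - 36)) = 1/(-3888 + (1/(11 + 2 - 10 - 4) - 36)) = 1/(-3888 + (1/(-1) - 36)) = 1/(-3888 + (-1 - 36)) = 1/(-3888 - 37) = 1/(-3925) = -1/3925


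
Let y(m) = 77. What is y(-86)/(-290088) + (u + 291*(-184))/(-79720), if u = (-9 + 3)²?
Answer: 1939486283/2890726920 ≈ 0.67093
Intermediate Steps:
u = 36 (u = (-6)² = 36)
y(-86)/(-290088) + (u + 291*(-184))/(-79720) = 77/(-290088) + (36 + 291*(-184))/(-79720) = 77*(-1/290088) + (36 - 53544)*(-1/79720) = -77/290088 - 53508*(-1/79720) = -77/290088 + 13377/19930 = 1939486283/2890726920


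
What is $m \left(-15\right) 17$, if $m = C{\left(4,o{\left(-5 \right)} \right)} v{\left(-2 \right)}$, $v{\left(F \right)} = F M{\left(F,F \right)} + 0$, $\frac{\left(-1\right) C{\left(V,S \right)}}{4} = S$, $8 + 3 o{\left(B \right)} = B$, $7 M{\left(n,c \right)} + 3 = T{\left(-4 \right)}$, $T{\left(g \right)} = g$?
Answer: $-8840$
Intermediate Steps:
$M{\left(n,c \right)} = -1$ ($M{\left(n,c \right)} = - \frac{3}{7} + \frac{1}{7} \left(-4\right) = - \frac{3}{7} - \frac{4}{7} = -1$)
$o{\left(B \right)} = - \frac{8}{3} + \frac{B}{3}$
$C{\left(V,S \right)} = - 4 S$
$v{\left(F \right)} = - F$ ($v{\left(F \right)} = F \left(-1\right) + 0 = - F + 0 = - F$)
$m = \frac{104}{3}$ ($m = - 4 \left(- \frac{8}{3} + \frac{1}{3} \left(-5\right)\right) \left(\left(-1\right) \left(-2\right)\right) = - 4 \left(- \frac{8}{3} - \frac{5}{3}\right) 2 = \left(-4\right) \left(- \frac{13}{3}\right) 2 = \frac{52}{3} \cdot 2 = \frac{104}{3} \approx 34.667$)
$m \left(-15\right) 17 = \frac{104}{3} \left(-15\right) 17 = \left(-520\right) 17 = -8840$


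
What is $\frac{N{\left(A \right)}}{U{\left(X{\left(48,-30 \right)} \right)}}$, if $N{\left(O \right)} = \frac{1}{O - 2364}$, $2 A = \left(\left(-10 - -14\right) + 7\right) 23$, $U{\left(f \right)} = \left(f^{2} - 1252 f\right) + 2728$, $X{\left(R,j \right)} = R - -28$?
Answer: $\frac{1}{193874900} \approx 5.158 \cdot 10^{-9}$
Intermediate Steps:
$X{\left(R,j \right)} = 28 + R$ ($X{\left(R,j \right)} = R + 28 = 28 + R$)
$U{\left(f \right)} = 2728 + f^{2} - 1252 f$
$A = \frac{253}{2}$ ($A = \frac{\left(\left(-10 - -14\right) + 7\right) 23}{2} = \frac{\left(\left(-10 + 14\right) + 7\right) 23}{2} = \frac{\left(4 + 7\right) 23}{2} = \frac{11 \cdot 23}{2} = \frac{1}{2} \cdot 253 = \frac{253}{2} \approx 126.5$)
$N{\left(O \right)} = \frac{1}{-2364 + O}$
$\frac{N{\left(A \right)}}{U{\left(X{\left(48,-30 \right)} \right)}} = \frac{1}{\left(-2364 + \frac{253}{2}\right) \left(2728 + \left(28 + 48\right)^{2} - 1252 \left(28 + 48\right)\right)} = \frac{1}{\left(- \frac{4475}{2}\right) \left(2728 + 76^{2} - 95152\right)} = - \frac{2}{4475 \left(2728 + 5776 - 95152\right)} = - \frac{2}{4475 \left(-86648\right)} = \left(- \frac{2}{4475}\right) \left(- \frac{1}{86648}\right) = \frac{1}{193874900}$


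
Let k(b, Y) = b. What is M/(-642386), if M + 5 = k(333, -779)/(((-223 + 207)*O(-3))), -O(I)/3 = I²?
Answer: 203/30834528 ≈ 6.5835e-6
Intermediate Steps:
O(I) = -3*I²
M = -203/48 (M = -5 + 333/(((-223 + 207)*(-3*(-3)²))) = -5 + 333/((-(-48)*9)) = -5 + 333/((-16*(-27))) = -5 + 333/432 = -5 + 333*(1/432) = -5 + 37/48 = -203/48 ≈ -4.2292)
M/(-642386) = -203/48/(-642386) = -203/48*(-1/642386) = 203/30834528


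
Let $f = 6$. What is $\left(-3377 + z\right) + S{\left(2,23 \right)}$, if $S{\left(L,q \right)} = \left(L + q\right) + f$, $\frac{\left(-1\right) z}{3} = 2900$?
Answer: $-12046$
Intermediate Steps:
$z = -8700$ ($z = \left(-3\right) 2900 = -8700$)
$S{\left(L,q \right)} = 6 + L + q$ ($S{\left(L,q \right)} = \left(L + q\right) + 6 = 6 + L + q$)
$\left(-3377 + z\right) + S{\left(2,23 \right)} = \left(-3377 - 8700\right) + \left(6 + 2 + 23\right) = -12077 + 31 = -12046$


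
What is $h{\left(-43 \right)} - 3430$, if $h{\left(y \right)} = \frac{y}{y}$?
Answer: $-3429$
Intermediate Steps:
$h{\left(y \right)} = 1$
$h{\left(-43 \right)} - 3430 = 1 - 3430 = -3429$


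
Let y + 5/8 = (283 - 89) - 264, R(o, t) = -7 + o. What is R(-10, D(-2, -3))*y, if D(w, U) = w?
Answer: 9605/8 ≈ 1200.6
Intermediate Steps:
y = -565/8 (y = -5/8 + ((283 - 89) - 264) = -5/8 + (194 - 264) = -5/8 - 70 = -565/8 ≈ -70.625)
R(-10, D(-2, -3))*y = (-7 - 10)*(-565/8) = -17*(-565/8) = 9605/8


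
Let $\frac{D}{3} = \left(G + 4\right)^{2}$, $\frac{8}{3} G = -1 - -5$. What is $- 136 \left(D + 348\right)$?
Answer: $-59670$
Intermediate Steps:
$G = \frac{3}{2}$ ($G = \frac{3 \left(-1 - -5\right)}{8} = \frac{3 \left(-1 + 5\right)}{8} = \frac{3}{8} \cdot 4 = \frac{3}{2} \approx 1.5$)
$D = \frac{363}{4}$ ($D = 3 \left(\frac{3}{2} + 4\right)^{2} = 3 \left(\frac{11}{2}\right)^{2} = 3 \cdot \frac{121}{4} = \frac{363}{4} \approx 90.75$)
$- 136 \left(D + 348\right) = - 136 \left(\frac{363}{4} + 348\right) = \left(-136\right) \frac{1755}{4} = -59670$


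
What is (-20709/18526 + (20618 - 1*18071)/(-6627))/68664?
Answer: -347315/15875711888 ≈ -2.1877e-5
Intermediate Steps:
(-20709/18526 + (20618 - 1*18071)/(-6627))/68664 = (-20709*1/18526 + (20618 - 18071)*(-1/6627))*(1/68664) = (-351/314 + 2547*(-1/6627))*(1/68664) = (-351/314 - 849/2209)*(1/68664) = -1041945/693626*1/68664 = -347315/15875711888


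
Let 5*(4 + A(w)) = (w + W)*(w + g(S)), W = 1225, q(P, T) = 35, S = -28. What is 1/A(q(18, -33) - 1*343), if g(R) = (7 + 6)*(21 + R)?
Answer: -5/365903 ≈ -1.3665e-5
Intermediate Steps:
g(R) = 273 + 13*R (g(R) = 13*(21 + R) = 273 + 13*R)
A(w) = -4 + (-91 + w)*(1225 + w)/5 (A(w) = -4 + ((w + 1225)*(w + (273 + 13*(-28))))/5 = -4 + ((1225 + w)*(w + (273 - 364)))/5 = -4 + ((1225 + w)*(w - 91))/5 = -4 + ((1225 + w)*(-91 + w))/5 = -4 + ((-91 + w)*(1225 + w))/5 = -4 + (-91 + w)*(1225 + w)/5)
1/A(q(18, -33) - 1*343) = 1/(-22299 + (35 - 1*343)²/5 + 1134*(35 - 1*343)/5) = 1/(-22299 + (35 - 343)²/5 + 1134*(35 - 343)/5) = 1/(-22299 + (⅕)*(-308)² + (1134/5)*(-308)) = 1/(-22299 + (⅕)*94864 - 349272/5) = 1/(-22299 + 94864/5 - 349272/5) = 1/(-365903/5) = -5/365903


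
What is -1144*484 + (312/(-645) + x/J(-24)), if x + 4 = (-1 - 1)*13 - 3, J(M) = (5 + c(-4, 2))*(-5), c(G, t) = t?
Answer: -833311789/1505 ≈ -5.5370e+5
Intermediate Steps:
J(M) = -35 (J(M) = (5 + 2)*(-5) = 7*(-5) = -35)
x = -33 (x = -4 + ((-1 - 1)*13 - 3) = -4 + (-2*13 - 3) = -4 + (-26 - 3) = -4 - 29 = -33)
-1144*484 + (312/(-645) + x/J(-24)) = -1144*484 + (312/(-645) - 33/(-35)) = -553696 + (312*(-1/645) - 33*(-1/35)) = -553696 + (-104/215 + 33/35) = -553696 + 691/1505 = -833311789/1505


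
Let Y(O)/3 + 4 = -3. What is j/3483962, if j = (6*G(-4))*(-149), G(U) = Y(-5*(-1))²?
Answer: -197127/1741981 ≈ -0.11316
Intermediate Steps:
Y(O) = -21 (Y(O) = -12 + 3*(-3) = -12 - 9 = -21)
G(U) = 441 (G(U) = (-21)² = 441)
j = -394254 (j = (6*441)*(-149) = 2646*(-149) = -394254)
j/3483962 = -394254/3483962 = -394254*1/3483962 = -197127/1741981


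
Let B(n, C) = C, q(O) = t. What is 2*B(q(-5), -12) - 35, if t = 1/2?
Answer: -59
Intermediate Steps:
t = ½ ≈ 0.50000
q(O) = ½
2*B(q(-5), -12) - 35 = 2*(-12) - 35 = -24 - 35 = -59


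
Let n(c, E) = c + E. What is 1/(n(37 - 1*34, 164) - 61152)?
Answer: -1/60985 ≈ -1.6397e-5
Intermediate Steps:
n(c, E) = E + c
1/(n(37 - 1*34, 164) - 61152) = 1/((164 + (37 - 1*34)) - 61152) = 1/((164 + (37 - 34)) - 61152) = 1/((164 + 3) - 61152) = 1/(167 - 61152) = 1/(-60985) = -1/60985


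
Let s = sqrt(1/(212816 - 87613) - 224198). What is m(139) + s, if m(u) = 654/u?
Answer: 654/139 + I*sqrt(3514481037350179)/125203 ≈ 4.705 + 473.5*I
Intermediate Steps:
s = I*sqrt(3514481037350179)/125203 (s = sqrt(1/125203 - 224198) = sqrt(-28070262193/125203) = I*sqrt(3514481037350179)/125203 ≈ 473.5*I)
m(139) + s = 654/139 + I*sqrt(3514481037350179)/125203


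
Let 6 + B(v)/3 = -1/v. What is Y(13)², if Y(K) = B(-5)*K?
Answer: 1279161/25 ≈ 51166.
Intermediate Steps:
B(v) = -18 - 3/v (B(v) = -18 + 3*(-1/v) = -18 - 3/v)
Y(K) = -87*K/5 (Y(K) = (-18 - 3/(-5))*K = (-18 - 3*(-⅕))*K = (-18 + ⅗)*K = -87*K/5)
Y(13)² = (-87/5*13)² = (-1131/5)² = 1279161/25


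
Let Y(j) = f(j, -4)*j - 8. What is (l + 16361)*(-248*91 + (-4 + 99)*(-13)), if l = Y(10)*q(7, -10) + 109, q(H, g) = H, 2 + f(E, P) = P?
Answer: -380705182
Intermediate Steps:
f(E, P) = -2 + P
Y(j) = -8 - 6*j (Y(j) = (-2 - 4)*j - 8 = -6*j - 8 = -8 - 6*j)
l = -367 (l = (-8 - 6*10)*7 + 109 = (-8 - 60)*7 + 109 = -68*7 + 109 = -476 + 109 = -367)
(l + 16361)*(-248*91 + (-4 + 99)*(-13)) = (-367 + 16361)*(-248*91 + (-4 + 99)*(-13)) = 15994*(-22568 + 95*(-13)) = 15994*(-22568 - 1235) = 15994*(-23803) = -380705182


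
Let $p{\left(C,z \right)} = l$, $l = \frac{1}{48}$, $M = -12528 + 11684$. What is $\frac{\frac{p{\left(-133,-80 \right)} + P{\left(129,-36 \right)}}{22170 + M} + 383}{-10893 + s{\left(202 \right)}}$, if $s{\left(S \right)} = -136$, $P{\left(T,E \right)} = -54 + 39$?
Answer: $- \frac{392056465}{11289813792} \approx -0.034727$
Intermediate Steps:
$P{\left(T,E \right)} = -15$
$M = -844$
$l = \frac{1}{48} \approx 0.020833$
$p{\left(C,z \right)} = \frac{1}{48}$
$\frac{\frac{p{\left(-133,-80 \right)} + P{\left(129,-36 \right)}}{22170 + M} + 383}{-10893 + s{\left(202 \right)}} = \frac{\frac{\frac{1}{48} - 15}{22170 - 844} + 383}{-10893 - 136} = \frac{- \frac{719}{48 \cdot 21326} + 383}{-11029} = \left(\left(- \frac{719}{48}\right) \frac{1}{21326} + 383\right) \left(- \frac{1}{11029}\right) = \left(- \frac{719}{1023648} + 383\right) \left(- \frac{1}{11029}\right) = \frac{392056465}{1023648} \left(- \frac{1}{11029}\right) = - \frac{392056465}{11289813792}$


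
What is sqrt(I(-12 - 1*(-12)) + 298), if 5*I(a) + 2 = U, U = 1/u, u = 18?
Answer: sqrt(10714)/6 ≈ 17.251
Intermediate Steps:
U = 1/18 ≈ 0.055556
I(a) = -7/18 (I(a) = -2/5 + (1/5)*(1/18) = -2/5 + 1/90 = -7/18)
sqrt(I(-12 - 1*(-12)) + 298) = sqrt(-7/18 + 298) = sqrt(5357/18) = sqrt(10714)/6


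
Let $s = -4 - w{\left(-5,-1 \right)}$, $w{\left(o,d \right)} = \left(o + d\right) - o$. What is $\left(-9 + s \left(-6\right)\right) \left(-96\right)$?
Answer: $-864$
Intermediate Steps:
$w{\left(o,d \right)} = d$ ($w{\left(o,d \right)} = \left(d + o\right) - o = d$)
$s = -3$ ($s = -4 - -1 = -4 + 1 = -3$)
$\left(-9 + s \left(-6\right)\right) \left(-96\right) = \left(-9 - -18\right) \left(-96\right) = \left(-9 + 18\right) \left(-96\right) = 9 \left(-96\right) = -864$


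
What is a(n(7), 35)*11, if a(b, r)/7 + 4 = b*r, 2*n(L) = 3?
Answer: 7469/2 ≈ 3734.5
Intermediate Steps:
n(L) = 3/2 (n(L) = (1/2)*3 = 3/2)
a(b, r) = -28 + 7*b*r (a(b, r) = -28 + 7*(b*r) = -28 + 7*b*r)
a(n(7), 35)*11 = (-28 + 7*(3/2)*35)*11 = (-28 + 735/2)*11 = (679/2)*11 = 7469/2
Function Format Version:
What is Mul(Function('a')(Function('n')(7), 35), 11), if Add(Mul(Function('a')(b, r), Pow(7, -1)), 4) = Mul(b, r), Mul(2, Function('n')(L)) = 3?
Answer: Rational(7469, 2) ≈ 3734.5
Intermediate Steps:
Function('n')(L) = Rational(3, 2) (Function('n')(L) = Mul(Rational(1, 2), 3) = Rational(3, 2))
Function('a')(b, r) = Add(-28, Mul(7, b, r)) (Function('a')(b, r) = Add(-28, Mul(7, Mul(b, r))) = Add(-28, Mul(7, b, r)))
Mul(Function('a')(Function('n')(7), 35), 11) = Mul(Add(-28, Mul(7, Rational(3, 2), 35)), 11) = Mul(Add(-28, Rational(735, 2)), 11) = Mul(Rational(679, 2), 11) = Rational(7469, 2)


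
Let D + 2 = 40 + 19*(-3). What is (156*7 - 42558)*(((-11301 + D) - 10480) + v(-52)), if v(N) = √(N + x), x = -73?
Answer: 903958800 - 207330*I*√5 ≈ 9.0396e+8 - 4.636e+5*I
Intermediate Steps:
D = -19 (D = -2 + (40 + 19*(-3)) = -2 + (40 - 57) = -2 - 17 = -19)
v(N) = √(-73 + N) (v(N) = √(N - 73) = √(-73 + N))
(156*7 - 42558)*(((-11301 + D) - 10480) + v(-52)) = (156*7 - 42558)*(((-11301 - 19) - 10480) + √(-73 - 52)) = (1092 - 42558)*((-11320 - 10480) + √(-125)) = -41466*(-21800 + 5*I*√5) = 903958800 - 207330*I*√5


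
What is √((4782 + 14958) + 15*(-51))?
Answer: 5*√759 ≈ 137.75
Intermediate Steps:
√((4782 + 14958) + 15*(-51)) = √(19740 - 765) = √18975 = 5*√759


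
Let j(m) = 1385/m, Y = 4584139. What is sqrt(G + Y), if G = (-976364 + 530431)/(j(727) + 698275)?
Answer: sqrt(1181359004078627869020690)/507647310 ≈ 2141.1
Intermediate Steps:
G = -324193291/507647310 (G = (-976364 + 530431)/(1385/727 + 698275) = -445933/(1385*(1/727) + 698275) = -445933/(1385/727 + 698275) = -445933/507647310/727 = -445933*727/507647310 = -324193291/507647310 ≈ -0.63862)
sqrt(G + Y) = sqrt(-324193291/507647310 + 4584139) = sqrt(2327125507822799/507647310) = sqrt(1181359004078627869020690)/507647310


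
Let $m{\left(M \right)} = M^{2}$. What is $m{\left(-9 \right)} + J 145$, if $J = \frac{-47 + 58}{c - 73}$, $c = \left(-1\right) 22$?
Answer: $\frac{1220}{19} \approx 64.211$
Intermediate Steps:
$c = -22$
$J = - \frac{11}{95}$ ($J = \frac{-47 + 58}{-22 - 73} = \frac{11}{-95} = 11 \left(- \frac{1}{95}\right) = - \frac{11}{95} \approx -0.11579$)
$m{\left(-9 \right)} + J 145 = \left(-9\right)^{2} - \frac{319}{19} = 81 - \frac{319}{19} = \frac{1220}{19}$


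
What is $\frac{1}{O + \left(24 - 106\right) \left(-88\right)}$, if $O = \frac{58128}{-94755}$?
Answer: $\frac{31585}{227897984} \approx 0.00013859$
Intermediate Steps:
$O = - \frac{19376}{31585}$ ($O = 58128 \left(- \frac{1}{94755}\right) = - \frac{19376}{31585} \approx -0.61346$)
$\frac{1}{O + \left(24 - 106\right) \left(-88\right)} = \frac{1}{- \frac{19376}{31585} + \left(24 - 106\right) \left(-88\right)} = \frac{1}{- \frac{19376}{31585} - -7216} = \frac{1}{- \frac{19376}{31585} + 7216} = \frac{1}{\frac{227897984}{31585}} = \frac{31585}{227897984}$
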